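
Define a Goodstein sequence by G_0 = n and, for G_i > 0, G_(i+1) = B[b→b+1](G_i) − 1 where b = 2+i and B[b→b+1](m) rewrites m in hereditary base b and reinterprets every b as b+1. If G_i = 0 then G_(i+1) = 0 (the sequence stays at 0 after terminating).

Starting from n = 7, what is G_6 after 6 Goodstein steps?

16777215

i=0: 7 = 2^2 + 2 + 1 (b=2); 2→3: 3^3 + 3 + 1 = 31; 31−1 = 30
i=1: 30 = 3^3 + 3 (b=3); 3→4: 4^4 + 4 = 260; 260−1 = 259
i=2: 259 = 4^4 + 3 (b=4); 4→5: 5^5 + 3 = 3128; 3128−1 = 3127
i=3: 3127 = 5^5 + 2 (b=5); 5→6: 6^6 + 2 = 46658; 46658−1 = 46657
i=4: 46657 = 6^6 + 1 (b=6); 6→7: 7^7 + 1 = 823544; 823544−1 = 823543
i=5: 823543 = 7^7 (b=7); 7→8: 8^8 = 16777216; 16777216−1 = 16777215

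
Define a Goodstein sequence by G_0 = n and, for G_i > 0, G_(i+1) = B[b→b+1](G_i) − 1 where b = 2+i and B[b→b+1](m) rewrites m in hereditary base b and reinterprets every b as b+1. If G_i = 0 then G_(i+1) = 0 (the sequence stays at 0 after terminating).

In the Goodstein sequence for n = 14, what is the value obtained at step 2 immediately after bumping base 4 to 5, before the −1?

18751

G_0=14  [base 2] 2^(2 + 1) + 2^2 + 2  →[2↦3]→  3^(3 + 1) + 3^3 + 3 = 111  −1 ⇒ G_1=110
G_1=110  [base 3] 3^(3 + 1) + 3^3 + 2  →[3↦4]→  4^(4 + 1) + 4^4 + 2 = 1282  −1 ⇒ G_2=1281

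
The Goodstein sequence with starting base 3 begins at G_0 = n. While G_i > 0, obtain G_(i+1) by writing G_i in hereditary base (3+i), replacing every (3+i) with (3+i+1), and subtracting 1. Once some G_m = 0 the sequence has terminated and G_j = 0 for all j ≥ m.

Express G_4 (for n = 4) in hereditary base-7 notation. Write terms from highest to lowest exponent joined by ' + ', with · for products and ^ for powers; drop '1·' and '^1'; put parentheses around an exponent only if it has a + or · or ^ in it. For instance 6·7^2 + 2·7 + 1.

2

G_0=4  [base 3] 3 + 1  →[3↦4]→  4 + 1 = 5  −1 ⇒ G_1=4
G_1=4  [base 4] 4  →[4↦5]→  5 = 5  −1 ⇒ G_2=4
G_2=4  [base 5] 4  →[5↦6]→  4 = 4  −1 ⇒ G_3=3
G_3=3  [base 6] 3  →[6↦7]→  3 = 3  −1 ⇒ G_4=2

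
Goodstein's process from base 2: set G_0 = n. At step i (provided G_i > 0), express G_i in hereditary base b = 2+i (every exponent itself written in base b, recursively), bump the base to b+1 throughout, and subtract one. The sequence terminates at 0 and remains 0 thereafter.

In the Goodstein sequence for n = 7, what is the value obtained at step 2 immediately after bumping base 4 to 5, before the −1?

3128

G_0=7  [base 2] 2^2 + 2 + 1  →[2↦3]→  3^3 + 3 + 1 = 31  −1 ⇒ G_1=30
G_1=30  [base 3] 3^3 + 3  →[3↦4]→  4^4 + 4 = 260  −1 ⇒ G_2=259
G_2=259  [base 4] 4^4 + 3  →[4↦5]→  5^5 + 3 = 3128  −1 ⇒ G_3=3127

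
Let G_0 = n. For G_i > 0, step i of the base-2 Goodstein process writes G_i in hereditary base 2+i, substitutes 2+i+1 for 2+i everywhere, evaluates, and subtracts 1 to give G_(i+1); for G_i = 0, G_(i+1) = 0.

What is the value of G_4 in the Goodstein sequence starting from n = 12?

280019

G_0=12  [base 2] 2^(2 + 1) + 2^2  →[2↦3]→  3^(3 + 1) + 3^3 = 108  −1 ⇒ G_1=107
G_1=107  [base 3] 3^(3 + 1) + 2·3^2 + 2·3 + 2  →[3↦4]→  4^(4 + 1) + 2·4^2 + 2·4 + 2 = 1066  −1 ⇒ G_2=1065
G_2=1065  [base 4] 4^(4 + 1) + 2·4^2 + 2·4 + 1  →[4↦5]→  5^(5 + 1) + 2·5^2 + 2·5 + 1 = 15686  −1 ⇒ G_3=15685
G_3=15685  [base 5] 5^(5 + 1) + 2·5^2 + 2·5  →[5↦6]→  6^(6 + 1) + 2·6^2 + 2·6 = 280020  −1 ⇒ G_4=280019
G_4=280019  [base 6] 6^(6 + 1) + 2·6^2 + 6 + 5  →[6↦7]→  7^(7 + 1) + 2·7^2 + 7 + 5 = 5764911  −1 ⇒ G_5=5764910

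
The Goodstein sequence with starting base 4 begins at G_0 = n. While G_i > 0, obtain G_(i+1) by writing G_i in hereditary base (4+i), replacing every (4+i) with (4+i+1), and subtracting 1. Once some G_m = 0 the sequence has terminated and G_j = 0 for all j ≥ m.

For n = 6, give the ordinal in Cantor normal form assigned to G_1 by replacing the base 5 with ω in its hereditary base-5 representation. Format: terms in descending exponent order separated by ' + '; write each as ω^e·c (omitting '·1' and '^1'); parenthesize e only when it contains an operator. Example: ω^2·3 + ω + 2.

step 0: 6 = 4 + 2; sub 5 for 4: 5 + 2; = 7; G_1 = 7−1 = 6
step 1: 6 = 5 + 1; sub 6 for 5: 6 + 1; = 7; G_2 = 7−1 = 6

ω + 1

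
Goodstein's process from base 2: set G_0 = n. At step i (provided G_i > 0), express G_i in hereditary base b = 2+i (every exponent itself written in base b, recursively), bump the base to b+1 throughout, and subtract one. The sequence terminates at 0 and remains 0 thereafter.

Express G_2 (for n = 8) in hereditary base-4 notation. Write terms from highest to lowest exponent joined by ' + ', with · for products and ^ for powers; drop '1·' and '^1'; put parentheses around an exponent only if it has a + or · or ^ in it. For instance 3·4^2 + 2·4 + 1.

2·4^4 + 2·4^2 + 2·4 + 1

8 —HB2→ 2^(2 + 1) —bump→ 3^(3 + 1) = 81 —(−1)→ 80
80 —HB3→ 2·3^3 + 2·3^2 + 2·3 + 2 —bump→ 2·4^4 + 2·4^2 + 2·4 + 2 = 554 —(−1)→ 553
553 —HB4→ 2·4^4 + 2·4^2 + 2·4 + 1 —bump→ 2·5^5 + 2·5^2 + 2·5 + 1 = 6311 —(−1)→ 6310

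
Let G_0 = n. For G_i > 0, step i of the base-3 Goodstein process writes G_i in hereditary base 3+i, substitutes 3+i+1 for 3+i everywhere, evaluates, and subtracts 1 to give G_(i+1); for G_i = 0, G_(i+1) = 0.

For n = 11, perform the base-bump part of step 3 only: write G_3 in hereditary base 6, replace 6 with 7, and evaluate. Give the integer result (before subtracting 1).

i=0: 11 = 3^2 + 2 (b=3); 3→4: 4^2 + 2 = 18; 18−1 = 17
i=1: 17 = 4^2 + 1 (b=4); 4→5: 5^2 + 1 = 26; 26−1 = 25
i=2: 25 = 5^2 (b=5); 5→6: 6^2 = 36; 36−1 = 35
i=3: 35 = 5·6 + 5 (b=6); 6→7: 5·7 + 5 = 40; 40−1 = 39

40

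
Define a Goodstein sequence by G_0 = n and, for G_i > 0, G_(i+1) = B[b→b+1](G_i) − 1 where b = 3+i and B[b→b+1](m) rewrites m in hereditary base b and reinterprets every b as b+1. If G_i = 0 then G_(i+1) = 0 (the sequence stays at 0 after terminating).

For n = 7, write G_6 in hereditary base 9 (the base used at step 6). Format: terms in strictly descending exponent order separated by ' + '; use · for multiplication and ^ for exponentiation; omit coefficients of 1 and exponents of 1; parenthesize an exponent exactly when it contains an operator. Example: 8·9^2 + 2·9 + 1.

9

(0) 7|_3 = 2·3 + 1 ↦ 2·4 + 1|_4 = 9 ⇒ 8
(1) 8|_4 = 2·4 ↦ 2·5|_5 = 10 ⇒ 9
(2) 9|_5 = 5 + 4 ↦ 6 + 4|_6 = 10 ⇒ 9
(3) 9|_6 = 6 + 3 ↦ 7 + 3|_7 = 10 ⇒ 9
(4) 9|_7 = 7 + 2 ↦ 8 + 2|_8 = 10 ⇒ 9
(5) 9|_8 = 8 + 1 ↦ 9 + 1|_9 = 10 ⇒ 9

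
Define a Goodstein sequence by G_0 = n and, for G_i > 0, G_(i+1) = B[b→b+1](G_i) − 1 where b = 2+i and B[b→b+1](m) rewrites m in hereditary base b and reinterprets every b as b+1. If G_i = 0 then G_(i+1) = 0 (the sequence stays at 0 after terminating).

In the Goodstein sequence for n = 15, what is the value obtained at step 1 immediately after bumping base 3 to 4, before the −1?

1284

G_0 = 15. HB_2(15) = 2^(2 + 1) + 2^2 + 2 + 1. Bump = 112. G_1 = 111.
G_1 = 111. HB_3(111) = 3^(3 + 1) + 3^3 + 3. Bump = 1284. G_2 = 1283.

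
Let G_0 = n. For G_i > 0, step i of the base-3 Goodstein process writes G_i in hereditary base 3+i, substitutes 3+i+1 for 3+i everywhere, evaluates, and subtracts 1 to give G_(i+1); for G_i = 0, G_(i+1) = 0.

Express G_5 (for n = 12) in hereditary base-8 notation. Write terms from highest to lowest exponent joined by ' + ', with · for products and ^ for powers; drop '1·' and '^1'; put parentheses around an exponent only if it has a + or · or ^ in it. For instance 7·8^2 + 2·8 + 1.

7·8 + 7

[0] 12 ≡ 3^2 + 3 (base 3). Lift 4: 20. −1: 19.
[1] 19 ≡ 4^2 + 3 (base 4). Lift 5: 28. −1: 27.
[2] 27 ≡ 5^2 + 2 (base 5). Lift 6: 38. −1: 37.
[3] 37 ≡ 6^2 + 1 (base 6). Lift 7: 50. −1: 49.
[4] 49 ≡ 7^2 (base 7). Lift 8: 64. −1: 63.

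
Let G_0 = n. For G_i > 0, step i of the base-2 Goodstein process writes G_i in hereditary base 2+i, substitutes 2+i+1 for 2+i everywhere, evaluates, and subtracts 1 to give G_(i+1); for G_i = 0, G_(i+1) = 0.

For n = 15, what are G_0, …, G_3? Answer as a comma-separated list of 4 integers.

15, 111, 1283, 18752

(0) 15|_2 = 2^(2 + 1) + 2^2 + 2 + 1 ↦ 3^(3 + 1) + 3^3 + 3 + 1|_3 = 112 ⇒ 111
(1) 111|_3 = 3^(3 + 1) + 3^3 + 3 ↦ 4^(4 + 1) + 4^4 + 4|_4 = 1284 ⇒ 1283
(2) 1283|_4 = 4^(4 + 1) + 4^4 + 3 ↦ 5^(5 + 1) + 5^5 + 3|_5 = 18753 ⇒ 18752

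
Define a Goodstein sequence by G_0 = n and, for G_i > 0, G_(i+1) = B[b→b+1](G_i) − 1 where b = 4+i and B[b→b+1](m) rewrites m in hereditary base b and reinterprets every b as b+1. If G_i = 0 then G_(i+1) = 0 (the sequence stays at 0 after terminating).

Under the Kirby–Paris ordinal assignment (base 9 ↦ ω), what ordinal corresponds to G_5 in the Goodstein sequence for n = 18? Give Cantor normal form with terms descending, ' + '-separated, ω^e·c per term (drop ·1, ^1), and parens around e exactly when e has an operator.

G_0=18  [base 4] 4^2 + 2  →[4↦5]→  5^2 + 2 = 27  −1 ⇒ G_1=26
G_1=26  [base 5] 5^2 + 1  →[5↦6]→  6^2 + 1 = 37  −1 ⇒ G_2=36
G_2=36  [base 6] 6^2  →[6↦7]→  7^2 = 49  −1 ⇒ G_3=48
G_3=48  [base 7] 6·7 + 6  →[7↦8]→  6·8 + 6 = 54  −1 ⇒ G_4=53
G_4=53  [base 8] 6·8 + 5  →[8↦9]→  6·9 + 5 = 59  −1 ⇒ G_5=58
G_5=58  [base 9] 6·9 + 4  →[9↦10]→  6·10 + 4 = 64  −1 ⇒ G_6=63

ω·6 + 4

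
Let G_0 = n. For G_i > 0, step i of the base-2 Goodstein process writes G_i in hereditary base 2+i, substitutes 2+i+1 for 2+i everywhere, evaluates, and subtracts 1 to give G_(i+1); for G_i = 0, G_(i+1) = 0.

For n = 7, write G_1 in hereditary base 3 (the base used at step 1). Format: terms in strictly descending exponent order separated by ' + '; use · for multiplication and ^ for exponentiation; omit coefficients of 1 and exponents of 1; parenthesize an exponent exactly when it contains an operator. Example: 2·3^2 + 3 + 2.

3^3 + 3

base 2: 7 = 2^2 + 2 + 1; at 3: 3^3 + 3 + 1 = 31; next = 30
base 3: 30 = 3^3 + 3; at 4: 4^4 + 4 = 260; next = 259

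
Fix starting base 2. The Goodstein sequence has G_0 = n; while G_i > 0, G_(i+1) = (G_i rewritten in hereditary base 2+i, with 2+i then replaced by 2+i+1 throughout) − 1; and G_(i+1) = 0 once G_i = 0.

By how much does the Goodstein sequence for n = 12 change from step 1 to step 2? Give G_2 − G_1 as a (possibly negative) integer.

step 0: 12 = 2^(2 + 1) + 2^2; sub 3 for 2: 3^(3 + 1) + 3^3; = 108; G_1 = 108−1 = 107
step 1: 107 = 3^(3 + 1) + 2·3^2 + 2·3 + 2; sub 4 for 3: 4^(4 + 1) + 2·4^2 + 2·4 + 2; = 1066; G_2 = 1066−1 = 1065

958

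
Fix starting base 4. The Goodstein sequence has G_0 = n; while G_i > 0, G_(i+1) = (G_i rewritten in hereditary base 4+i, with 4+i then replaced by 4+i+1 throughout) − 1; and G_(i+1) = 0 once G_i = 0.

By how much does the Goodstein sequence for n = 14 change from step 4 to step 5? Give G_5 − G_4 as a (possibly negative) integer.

base 4: 14 = 3·4 + 2; at 5: 3·5 + 2 = 17; next = 16
base 5: 16 = 3·5 + 1; at 6: 3·6 + 1 = 19; next = 18
base 6: 18 = 3·6; at 7: 3·7 = 21; next = 20
base 7: 20 = 2·7 + 6; at 8: 2·8 + 6 = 22; next = 21
base 8: 21 = 2·8 + 5; at 9: 2·9 + 5 = 23; next = 22

1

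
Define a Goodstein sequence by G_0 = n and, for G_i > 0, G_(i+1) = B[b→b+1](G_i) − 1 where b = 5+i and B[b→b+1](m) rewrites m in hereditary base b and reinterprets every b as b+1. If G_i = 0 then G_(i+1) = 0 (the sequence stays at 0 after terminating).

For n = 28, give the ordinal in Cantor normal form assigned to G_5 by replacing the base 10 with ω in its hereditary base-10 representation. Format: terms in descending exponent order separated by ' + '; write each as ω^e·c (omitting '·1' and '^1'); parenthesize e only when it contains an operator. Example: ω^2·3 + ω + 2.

[0] 28 ≡ 5^2 + 3 (base 5). Lift 6: 39. −1: 38.
[1] 38 ≡ 6^2 + 2 (base 6). Lift 7: 51. −1: 50.
[2] 50 ≡ 7^2 + 1 (base 7). Lift 8: 65. −1: 64.
[3] 64 ≡ 8^2 (base 8). Lift 9: 81. −1: 80.
[4] 80 ≡ 8·9 + 8 (base 9). Lift 10: 88. −1: 87.
[5] 87 ≡ 8·10 + 7 (base 10). Lift 11: 95. −1: 94.

ω·8 + 7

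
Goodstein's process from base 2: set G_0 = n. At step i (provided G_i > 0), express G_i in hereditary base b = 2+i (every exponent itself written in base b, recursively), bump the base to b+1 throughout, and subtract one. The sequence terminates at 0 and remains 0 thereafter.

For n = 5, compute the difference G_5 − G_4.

422

[0] 5 ≡ 2^2 + 1 (base 2). Lift 3: 28. −1: 27.
[1] 27 ≡ 3^3 (base 3). Lift 4: 256. −1: 255.
[2] 255 ≡ 3·4^3 + 3·4^2 + 3·4 + 3 (base 4). Lift 5: 468. −1: 467.
[3] 467 ≡ 3·5^3 + 3·5^2 + 3·5 + 2 (base 5). Lift 6: 776. −1: 775.
[4] 775 ≡ 3·6^3 + 3·6^2 + 3·6 + 1 (base 6). Lift 7: 1198. −1: 1197.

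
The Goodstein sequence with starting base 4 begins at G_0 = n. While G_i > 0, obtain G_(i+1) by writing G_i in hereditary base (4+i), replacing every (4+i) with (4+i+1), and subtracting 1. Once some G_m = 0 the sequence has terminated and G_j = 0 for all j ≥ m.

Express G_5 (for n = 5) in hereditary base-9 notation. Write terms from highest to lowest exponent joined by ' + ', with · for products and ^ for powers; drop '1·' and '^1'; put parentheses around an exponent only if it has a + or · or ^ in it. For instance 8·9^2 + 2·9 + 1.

i=0: 5 = 4 + 1 (b=4); 4→5: 5 + 1 = 6; 6−1 = 5
i=1: 5 = 5 (b=5); 5→6: 6 = 6; 6−1 = 5
i=2: 5 = 5 (b=6); 6→7: 5 = 5; 5−1 = 4
i=3: 4 = 4 (b=7); 7→8: 4 = 4; 4−1 = 3
i=4: 3 = 3 (b=8); 8→9: 3 = 3; 3−1 = 2
i=5: 2 = 2 (b=9); 9→10: 2 = 2; 2−1 = 1

2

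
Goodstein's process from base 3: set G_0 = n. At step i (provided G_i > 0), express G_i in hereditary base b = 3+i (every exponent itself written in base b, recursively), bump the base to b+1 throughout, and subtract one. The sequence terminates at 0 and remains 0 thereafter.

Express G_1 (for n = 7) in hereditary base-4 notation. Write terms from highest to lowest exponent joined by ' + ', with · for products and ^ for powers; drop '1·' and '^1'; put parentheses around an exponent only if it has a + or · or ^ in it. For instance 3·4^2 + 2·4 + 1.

base 3: 7 = 2·3 + 1; at 4: 2·4 + 1 = 9; next = 8
base 4: 8 = 2·4; at 5: 2·5 = 10; next = 9

2·4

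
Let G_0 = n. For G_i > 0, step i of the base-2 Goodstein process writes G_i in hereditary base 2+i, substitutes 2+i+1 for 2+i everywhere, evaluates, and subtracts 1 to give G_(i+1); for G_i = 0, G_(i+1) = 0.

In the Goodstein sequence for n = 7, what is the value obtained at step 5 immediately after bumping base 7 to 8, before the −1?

16777216

step 0: 7 = 2^2 + 2 + 1; sub 3 for 2: 3^3 + 3 + 1; = 31; G_1 = 31−1 = 30
step 1: 30 = 3^3 + 3; sub 4 for 3: 4^4 + 4; = 260; G_2 = 260−1 = 259
step 2: 259 = 4^4 + 3; sub 5 for 4: 5^5 + 3; = 3128; G_3 = 3128−1 = 3127
step 3: 3127 = 5^5 + 2; sub 6 for 5: 6^6 + 2; = 46658; G_4 = 46658−1 = 46657
step 4: 46657 = 6^6 + 1; sub 7 for 6: 7^7 + 1; = 823544; G_5 = 823544−1 = 823543
step 5: 823543 = 7^7; sub 8 for 7: 8^8; = 16777216; G_6 = 16777216−1 = 16777215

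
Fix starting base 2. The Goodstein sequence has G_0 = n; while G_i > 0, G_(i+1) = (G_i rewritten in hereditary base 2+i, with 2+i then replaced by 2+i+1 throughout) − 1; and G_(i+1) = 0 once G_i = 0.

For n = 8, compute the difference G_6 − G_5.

31907376

8 —HB2→ 2^(2 + 1) —bump→ 3^(3 + 1) = 81 —(−1)→ 80
80 —HB3→ 2·3^3 + 2·3^2 + 2·3 + 2 —bump→ 2·4^4 + 2·4^2 + 2·4 + 2 = 554 —(−1)→ 553
553 —HB4→ 2·4^4 + 2·4^2 + 2·4 + 1 —bump→ 2·5^5 + 2·5^2 + 2·5 + 1 = 6311 —(−1)→ 6310
6310 —HB5→ 2·5^5 + 2·5^2 + 2·5 —bump→ 2·6^6 + 2·6^2 + 2·6 = 93396 —(−1)→ 93395
93395 —HB6→ 2·6^6 + 2·6^2 + 6 + 5 —bump→ 2·7^7 + 2·7^2 + 7 + 5 = 1647196 —(−1)→ 1647195
1647195 —HB7→ 2·7^7 + 2·7^2 + 7 + 4 —bump→ 2·8^8 + 2·8^2 + 8 + 4 = 33554572 —(−1)→ 33554571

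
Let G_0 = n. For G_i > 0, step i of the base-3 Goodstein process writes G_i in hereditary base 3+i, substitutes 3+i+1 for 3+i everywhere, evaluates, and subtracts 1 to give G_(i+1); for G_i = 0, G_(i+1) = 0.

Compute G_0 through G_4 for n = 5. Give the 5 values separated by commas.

G_0 = 5. HB_3(5) = 3 + 2. Bump = 6. G_1 = 5.
G_1 = 5. HB_4(5) = 4 + 1. Bump = 6. G_2 = 5.
G_2 = 5. HB_5(5) = 5. Bump = 6. G_3 = 5.
G_3 = 5. HB_6(5) = 5. Bump = 5. G_4 = 4.

5, 5, 5, 5, 4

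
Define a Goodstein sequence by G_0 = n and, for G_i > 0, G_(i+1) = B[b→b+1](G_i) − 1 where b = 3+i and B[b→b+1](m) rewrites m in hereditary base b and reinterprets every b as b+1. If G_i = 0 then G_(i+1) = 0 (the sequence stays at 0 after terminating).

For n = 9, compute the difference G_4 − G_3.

2

G_0 = 9. HB_3(9) = 3^2. Bump = 16. G_1 = 15.
G_1 = 15. HB_4(15) = 3·4 + 3. Bump = 18. G_2 = 17.
G_2 = 17. HB_5(17) = 3·5 + 2. Bump = 20. G_3 = 19.
G_3 = 19. HB_6(19) = 3·6 + 1. Bump = 22. G_4 = 21.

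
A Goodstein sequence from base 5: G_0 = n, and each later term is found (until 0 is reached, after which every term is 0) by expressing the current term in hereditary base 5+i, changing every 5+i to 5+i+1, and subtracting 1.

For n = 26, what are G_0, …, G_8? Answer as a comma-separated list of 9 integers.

26, 36, 48, 53, 58, 63, 68, 73, 78

26 —HB5→ 5^2 + 1 —bump→ 6^2 + 1 = 37 —(−1)→ 36
36 —HB6→ 6^2 —bump→ 7^2 = 49 —(−1)→ 48
48 —HB7→ 6·7 + 6 —bump→ 6·8 + 6 = 54 —(−1)→ 53
53 —HB8→ 6·8 + 5 —bump→ 6·9 + 5 = 59 —(−1)→ 58
58 —HB9→ 6·9 + 4 —bump→ 6·10 + 4 = 64 —(−1)→ 63
63 —HB10→ 6·10 + 3 —bump→ 6·11 + 3 = 69 —(−1)→ 68
68 —HB11→ 6·11 + 2 —bump→ 6·12 + 2 = 74 —(−1)→ 73
73 —HB12→ 6·12 + 1 —bump→ 6·13 + 1 = 79 —(−1)→ 78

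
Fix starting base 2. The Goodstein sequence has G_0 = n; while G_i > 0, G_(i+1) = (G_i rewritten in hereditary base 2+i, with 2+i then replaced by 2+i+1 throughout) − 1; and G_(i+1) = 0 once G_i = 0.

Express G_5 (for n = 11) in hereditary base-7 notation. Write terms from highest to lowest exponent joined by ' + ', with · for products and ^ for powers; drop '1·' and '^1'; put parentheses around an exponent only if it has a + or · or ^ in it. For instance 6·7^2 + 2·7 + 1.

step 0: 11 = 2^(2 + 1) + 2 + 1; sub 3 for 2: 3^(3 + 1) + 3 + 1; = 85; G_1 = 85−1 = 84
step 1: 84 = 3^(3 + 1) + 3; sub 4 for 3: 4^(4 + 1) + 4; = 1028; G_2 = 1028−1 = 1027
step 2: 1027 = 4^(4 + 1) + 3; sub 5 for 4: 5^(5 + 1) + 3; = 15628; G_3 = 15628−1 = 15627
step 3: 15627 = 5^(5 + 1) + 2; sub 6 for 5: 6^(6 + 1) + 2; = 279938; G_4 = 279938−1 = 279937
step 4: 279937 = 6^(6 + 1) + 1; sub 7 for 6: 7^(7 + 1) + 1; = 5764802; G_5 = 5764802−1 = 5764801

7^(7 + 1)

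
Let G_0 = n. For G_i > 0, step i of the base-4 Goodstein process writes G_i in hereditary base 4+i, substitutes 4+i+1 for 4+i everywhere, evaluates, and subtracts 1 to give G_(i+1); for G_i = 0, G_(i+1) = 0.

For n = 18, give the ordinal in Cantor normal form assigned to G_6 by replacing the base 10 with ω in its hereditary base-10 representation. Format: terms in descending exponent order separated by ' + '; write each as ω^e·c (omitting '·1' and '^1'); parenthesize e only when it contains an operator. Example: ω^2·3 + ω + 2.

ω·6 + 3

G_0=18  [base 4] 4^2 + 2  →[4↦5]→  5^2 + 2 = 27  −1 ⇒ G_1=26
G_1=26  [base 5] 5^2 + 1  →[5↦6]→  6^2 + 1 = 37  −1 ⇒ G_2=36
G_2=36  [base 6] 6^2  →[6↦7]→  7^2 = 49  −1 ⇒ G_3=48
G_3=48  [base 7] 6·7 + 6  →[7↦8]→  6·8 + 6 = 54  −1 ⇒ G_4=53
G_4=53  [base 8] 6·8 + 5  →[8↦9]→  6·9 + 5 = 59  −1 ⇒ G_5=58
G_5=58  [base 9] 6·9 + 4  →[9↦10]→  6·10 + 4 = 64  −1 ⇒ G_6=63
G_6=63  [base 10] 6·10 + 3  →[10↦11]→  6·11 + 3 = 69  −1 ⇒ G_7=68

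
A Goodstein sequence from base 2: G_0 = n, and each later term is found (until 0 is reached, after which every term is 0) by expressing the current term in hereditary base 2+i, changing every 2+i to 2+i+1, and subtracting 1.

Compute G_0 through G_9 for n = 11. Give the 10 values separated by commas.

G_0 = 11. HB_2(11) = 2^(2 + 1) + 2 + 1. Bump = 85. G_1 = 84.
G_1 = 84. HB_3(84) = 3^(3 + 1) + 3. Bump = 1028. G_2 = 1027.
G_2 = 1027. HB_4(1027) = 4^(4 + 1) + 3. Bump = 15628. G_3 = 15627.
G_3 = 15627. HB_5(15627) = 5^(5 + 1) + 2. Bump = 279938. G_4 = 279937.
G_4 = 279937. HB_6(279937) = 6^(6 + 1) + 1. Bump = 5764802. G_5 = 5764801.
G_5 = 5764801. HB_7(5764801) = 7^(7 + 1). Bump = 134217728. G_6 = 134217727.
G_6 = 134217727. HB_8(134217727) = 7·8^8 + 7·8^7 + 7·8^6 + 7·8^5 + 7·8^4 + 7·8^3 + 7·8^2 + 7·8 + 7. Bump = 2749609303. G_7 = 2749609302.
G_7 = 2749609302. HB_9(2749609302) = 7·9^9 + 7·9^7 + 7·9^6 + 7·9^5 + 7·9^4 + 7·9^3 + 7·9^2 + 7·9 + 6. Bump = 70077777776. G_8 = 70077777775.
G_8 = 70077777775. HB_10(70077777775) = 7·10^10 + 7·10^7 + 7·10^6 + 7·10^5 + 7·10^4 + 7·10^3 + 7·10^2 + 7·10 + 5. Bump = 1997331745491. G_9 = 1997331745490.

11, 84, 1027, 15627, 279937, 5764801, 134217727, 2749609302, 70077777775, 1997331745490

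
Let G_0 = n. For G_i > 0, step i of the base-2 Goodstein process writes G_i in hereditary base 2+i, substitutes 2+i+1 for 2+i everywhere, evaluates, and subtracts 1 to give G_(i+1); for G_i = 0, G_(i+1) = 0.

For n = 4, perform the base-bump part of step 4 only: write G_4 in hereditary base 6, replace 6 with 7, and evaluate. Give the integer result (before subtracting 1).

110

i=0: 4 = 2^2 (b=2); 2→3: 3^3 = 27; 27−1 = 26
i=1: 26 = 2·3^2 + 2·3 + 2 (b=3); 3→4: 2·4^2 + 2·4 + 2 = 42; 42−1 = 41
i=2: 41 = 2·4^2 + 2·4 + 1 (b=4); 4→5: 2·5^2 + 2·5 + 1 = 61; 61−1 = 60
i=3: 60 = 2·5^2 + 2·5 (b=5); 5→6: 2·6^2 + 2·6 = 84; 84−1 = 83
i=4: 83 = 2·6^2 + 6 + 5 (b=6); 6→7: 2·7^2 + 7 + 5 = 110; 110−1 = 109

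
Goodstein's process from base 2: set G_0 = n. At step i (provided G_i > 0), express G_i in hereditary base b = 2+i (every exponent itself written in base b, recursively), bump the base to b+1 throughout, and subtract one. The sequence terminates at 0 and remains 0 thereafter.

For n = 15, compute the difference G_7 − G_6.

G_0=15  [base 2] 2^(2 + 1) + 2^2 + 2 + 1  →[2↦3]→  3^(3 + 1) + 3^3 + 3 + 1 = 112  −1 ⇒ G_1=111
G_1=111  [base 3] 3^(3 + 1) + 3^3 + 3  →[3↦4]→  4^(4 + 1) + 4^4 + 4 = 1284  −1 ⇒ G_2=1283
G_2=1283  [base 4] 4^(4 + 1) + 4^4 + 3  →[4↦5]→  5^(5 + 1) + 5^5 + 3 = 18753  −1 ⇒ G_3=18752
G_3=18752  [base 5] 5^(5 + 1) + 5^5 + 2  →[5↦6]→  6^(6 + 1) + 6^6 + 2 = 326594  −1 ⇒ G_4=326593
G_4=326593  [base 6] 6^(6 + 1) + 6^6 + 1  →[6↦7]→  7^(7 + 1) + 7^7 + 1 = 6588345  −1 ⇒ G_5=6588344
G_5=6588344  [base 7] 7^(7 + 1) + 7^7  →[7↦8]→  8^(8 + 1) + 8^8 = 150994944  −1 ⇒ G_6=150994943
G_6=150994943  [base 8] 8^(8 + 1) + 7·8^7 + 7·8^6 + 7·8^5 + 7·8^4 + 7·8^3 + 7·8^2 + 7·8 + 7  →[8↦9]→  9^(9 + 1) + 7·9^7 + 7·9^6 + 7·9^5 + 7·9^4 + 7·9^3 + 7·9^2 + 7·9 + 7 = 3524450281  −1 ⇒ G_7=3524450280

3373455337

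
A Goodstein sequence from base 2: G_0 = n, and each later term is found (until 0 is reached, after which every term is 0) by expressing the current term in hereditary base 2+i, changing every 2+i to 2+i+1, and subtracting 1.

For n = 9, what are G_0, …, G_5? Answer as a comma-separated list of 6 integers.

9, 81, 1023, 9842, 140743, 2471826

base 2: 9 = 2^(2 + 1) + 1; at 3: 3^(3 + 1) + 1 = 82; next = 81
base 3: 81 = 3^(3 + 1); at 4: 4^(4 + 1) = 1024; next = 1023
base 4: 1023 = 3·4^4 + 3·4^3 + 3·4^2 + 3·4 + 3; at 5: 3·5^5 + 3·5^3 + 3·5^2 + 3·5 + 3 = 9843; next = 9842
base 5: 9842 = 3·5^5 + 3·5^3 + 3·5^2 + 3·5 + 2; at 6: 3·6^6 + 3·6^3 + 3·6^2 + 3·6 + 2 = 140744; next = 140743
base 6: 140743 = 3·6^6 + 3·6^3 + 3·6^2 + 3·6 + 1; at 7: 3·7^7 + 3·7^3 + 3·7^2 + 3·7 + 1 = 2471827; next = 2471826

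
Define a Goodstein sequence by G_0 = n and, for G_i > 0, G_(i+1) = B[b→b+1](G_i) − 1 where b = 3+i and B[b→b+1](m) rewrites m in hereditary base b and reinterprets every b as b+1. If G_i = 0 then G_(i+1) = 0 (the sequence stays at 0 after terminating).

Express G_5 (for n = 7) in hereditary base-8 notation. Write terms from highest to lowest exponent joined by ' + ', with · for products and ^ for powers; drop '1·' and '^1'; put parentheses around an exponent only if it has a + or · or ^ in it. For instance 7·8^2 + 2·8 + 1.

(0) 7|_3 = 2·3 + 1 ↦ 2·4 + 1|_4 = 9 ⇒ 8
(1) 8|_4 = 2·4 ↦ 2·5|_5 = 10 ⇒ 9
(2) 9|_5 = 5 + 4 ↦ 6 + 4|_6 = 10 ⇒ 9
(3) 9|_6 = 6 + 3 ↦ 7 + 3|_7 = 10 ⇒ 9
(4) 9|_7 = 7 + 2 ↦ 8 + 2|_8 = 10 ⇒ 9
(5) 9|_8 = 8 + 1 ↦ 9 + 1|_9 = 10 ⇒ 9

8 + 1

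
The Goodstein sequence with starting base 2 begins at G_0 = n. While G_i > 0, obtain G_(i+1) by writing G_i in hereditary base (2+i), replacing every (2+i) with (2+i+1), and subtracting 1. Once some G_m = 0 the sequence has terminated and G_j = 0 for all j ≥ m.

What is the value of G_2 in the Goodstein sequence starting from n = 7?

base 2: 7 = 2^2 + 2 + 1; at 3: 3^3 + 3 + 1 = 31; next = 30
base 3: 30 = 3^3 + 3; at 4: 4^4 + 4 = 260; next = 259
base 4: 259 = 4^4 + 3; at 5: 5^5 + 3 = 3128; next = 3127

259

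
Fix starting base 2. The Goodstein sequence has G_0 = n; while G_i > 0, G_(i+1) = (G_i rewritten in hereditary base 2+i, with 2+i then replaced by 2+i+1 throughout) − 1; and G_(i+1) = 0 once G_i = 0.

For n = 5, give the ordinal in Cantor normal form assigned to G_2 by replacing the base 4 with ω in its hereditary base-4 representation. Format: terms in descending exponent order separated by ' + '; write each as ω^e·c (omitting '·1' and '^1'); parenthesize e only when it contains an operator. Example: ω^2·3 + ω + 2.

[0] 5 ≡ 2^2 + 1 (base 2). Lift 3: 28. −1: 27.
[1] 27 ≡ 3^3 (base 3). Lift 4: 256. −1: 255.

ω^3·3 + ω^2·3 + ω·3 + 3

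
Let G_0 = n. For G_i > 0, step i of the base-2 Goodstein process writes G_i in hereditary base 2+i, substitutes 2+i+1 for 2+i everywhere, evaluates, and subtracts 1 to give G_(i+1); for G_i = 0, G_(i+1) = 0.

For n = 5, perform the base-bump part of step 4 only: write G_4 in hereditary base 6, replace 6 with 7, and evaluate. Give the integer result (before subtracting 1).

1198

i=0: 5 = 2^2 + 1 (b=2); 2→3: 3^3 + 1 = 28; 28−1 = 27
i=1: 27 = 3^3 (b=3); 3→4: 4^4 = 256; 256−1 = 255
i=2: 255 = 3·4^3 + 3·4^2 + 3·4 + 3 (b=4); 4→5: 3·5^3 + 3·5^2 + 3·5 + 3 = 468; 468−1 = 467
i=3: 467 = 3·5^3 + 3·5^2 + 3·5 + 2 (b=5); 5→6: 3·6^3 + 3·6^2 + 3·6 + 2 = 776; 776−1 = 775
i=4: 775 = 3·6^3 + 3·6^2 + 3·6 + 1 (b=6); 6→7: 3·7^3 + 3·7^2 + 3·7 + 1 = 1198; 1198−1 = 1197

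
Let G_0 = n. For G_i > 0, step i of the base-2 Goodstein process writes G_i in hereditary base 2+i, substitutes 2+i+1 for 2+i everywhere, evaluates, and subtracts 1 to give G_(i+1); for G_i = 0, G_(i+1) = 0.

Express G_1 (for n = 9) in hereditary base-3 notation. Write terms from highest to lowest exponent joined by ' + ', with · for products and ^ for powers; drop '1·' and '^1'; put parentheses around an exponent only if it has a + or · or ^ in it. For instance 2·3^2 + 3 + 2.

step 0: 9 = 2^(2 + 1) + 1; sub 3 for 2: 3^(3 + 1) + 1; = 82; G_1 = 82−1 = 81
step 1: 81 = 3^(3 + 1); sub 4 for 3: 4^(4 + 1); = 1024; G_2 = 1024−1 = 1023

3^(3 + 1)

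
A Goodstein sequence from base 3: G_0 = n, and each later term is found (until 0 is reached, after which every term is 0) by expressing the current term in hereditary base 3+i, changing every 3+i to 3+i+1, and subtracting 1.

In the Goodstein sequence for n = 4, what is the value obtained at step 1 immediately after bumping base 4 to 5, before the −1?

5

G_0=4  [base 3] 3 + 1  →[3↦4]→  4 + 1 = 5  −1 ⇒ G_1=4
G_1=4  [base 4] 4  →[4↦5]→  5 = 5  −1 ⇒ G_2=4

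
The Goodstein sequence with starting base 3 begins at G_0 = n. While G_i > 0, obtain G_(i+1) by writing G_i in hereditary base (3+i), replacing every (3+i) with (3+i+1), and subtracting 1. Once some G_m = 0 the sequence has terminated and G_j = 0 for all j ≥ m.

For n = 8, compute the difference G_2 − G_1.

1

G_0=8  [base 3] 2·3 + 2  →[3↦4]→  2·4 + 2 = 10  −1 ⇒ G_1=9
G_1=9  [base 4] 2·4 + 1  →[4↦5]→  2·5 + 1 = 11  −1 ⇒ G_2=10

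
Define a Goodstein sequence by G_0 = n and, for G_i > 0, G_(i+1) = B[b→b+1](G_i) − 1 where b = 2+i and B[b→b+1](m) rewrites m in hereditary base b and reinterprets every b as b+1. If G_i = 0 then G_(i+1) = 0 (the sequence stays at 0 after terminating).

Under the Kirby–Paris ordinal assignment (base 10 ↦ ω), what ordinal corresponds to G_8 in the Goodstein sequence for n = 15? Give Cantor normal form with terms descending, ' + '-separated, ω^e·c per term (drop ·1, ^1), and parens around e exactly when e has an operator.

ω^(ω + 1) + ω^7·7 + ω^6·7 + ω^5·7 + ω^4·7 + ω^3·7 + ω^2·7 + ω·7 + 5

15 —HB2→ 2^(2 + 1) + 2^2 + 2 + 1 —bump→ 3^(3 + 1) + 3^3 + 3 + 1 = 112 —(−1)→ 111
111 —HB3→ 3^(3 + 1) + 3^3 + 3 —bump→ 4^(4 + 1) + 4^4 + 4 = 1284 —(−1)→ 1283
1283 —HB4→ 4^(4 + 1) + 4^4 + 3 —bump→ 5^(5 + 1) + 5^5 + 3 = 18753 —(−1)→ 18752
18752 —HB5→ 5^(5 + 1) + 5^5 + 2 —bump→ 6^(6 + 1) + 6^6 + 2 = 326594 —(−1)→ 326593
326593 —HB6→ 6^(6 + 1) + 6^6 + 1 —bump→ 7^(7 + 1) + 7^7 + 1 = 6588345 —(−1)→ 6588344
6588344 —HB7→ 7^(7 + 1) + 7^7 —bump→ 8^(8 + 1) + 8^8 = 150994944 —(−1)→ 150994943
150994943 —HB8→ 8^(8 + 1) + 7·8^7 + 7·8^6 + 7·8^5 + 7·8^4 + 7·8^3 + 7·8^2 + 7·8 + 7 —bump→ 9^(9 + 1) + 7·9^7 + 7·9^6 + 7·9^5 + 7·9^4 + 7·9^3 + 7·9^2 + 7·9 + 7 = 3524450281 —(−1)→ 3524450280
3524450280 —HB9→ 9^(9 + 1) + 7·9^7 + 7·9^6 + 7·9^5 + 7·9^4 + 7·9^3 + 7·9^2 + 7·9 + 6 —bump→ 10^(10 + 1) + 7·10^7 + 7·10^6 + 7·10^5 + 7·10^4 + 7·10^3 + 7·10^2 + 7·10 + 6 = 100077777776 —(−1)→ 100077777775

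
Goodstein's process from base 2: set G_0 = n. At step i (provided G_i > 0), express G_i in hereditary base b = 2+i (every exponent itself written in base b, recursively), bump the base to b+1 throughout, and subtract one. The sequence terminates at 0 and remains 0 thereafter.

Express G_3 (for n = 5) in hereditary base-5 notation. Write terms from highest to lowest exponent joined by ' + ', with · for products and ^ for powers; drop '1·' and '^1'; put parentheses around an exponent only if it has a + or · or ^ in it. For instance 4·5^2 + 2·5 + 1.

3·5^3 + 3·5^2 + 3·5 + 2

step 0: 5 = 2^2 + 1; sub 3 for 2: 3^3 + 1; = 28; G_1 = 28−1 = 27
step 1: 27 = 3^3; sub 4 for 3: 4^4; = 256; G_2 = 256−1 = 255
step 2: 255 = 3·4^3 + 3·4^2 + 3·4 + 3; sub 5 for 4: 3·5^3 + 3·5^2 + 3·5 + 3; = 468; G_3 = 468−1 = 467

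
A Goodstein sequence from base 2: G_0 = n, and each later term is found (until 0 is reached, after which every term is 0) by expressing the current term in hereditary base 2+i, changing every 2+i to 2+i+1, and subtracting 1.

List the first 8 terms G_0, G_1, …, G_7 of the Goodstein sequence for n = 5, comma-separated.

5, 27, 255, 467, 775, 1197, 1751, 2454

i=0: 5 = 2^2 + 1 (b=2); 2→3: 3^3 + 1 = 28; 28−1 = 27
i=1: 27 = 3^3 (b=3); 3→4: 4^4 = 256; 256−1 = 255
i=2: 255 = 3·4^3 + 3·4^2 + 3·4 + 3 (b=4); 4→5: 3·5^3 + 3·5^2 + 3·5 + 3 = 468; 468−1 = 467
i=3: 467 = 3·5^3 + 3·5^2 + 3·5 + 2 (b=5); 5→6: 3·6^3 + 3·6^2 + 3·6 + 2 = 776; 776−1 = 775
i=4: 775 = 3·6^3 + 3·6^2 + 3·6 + 1 (b=6); 6→7: 3·7^3 + 3·7^2 + 3·7 + 1 = 1198; 1198−1 = 1197
i=5: 1197 = 3·7^3 + 3·7^2 + 3·7 (b=7); 7→8: 3·8^3 + 3·8^2 + 3·8 = 1752; 1752−1 = 1751
i=6: 1751 = 3·8^3 + 3·8^2 + 2·8 + 7 (b=8); 8→9: 3·9^3 + 3·9^2 + 2·9 + 7 = 2455; 2455−1 = 2454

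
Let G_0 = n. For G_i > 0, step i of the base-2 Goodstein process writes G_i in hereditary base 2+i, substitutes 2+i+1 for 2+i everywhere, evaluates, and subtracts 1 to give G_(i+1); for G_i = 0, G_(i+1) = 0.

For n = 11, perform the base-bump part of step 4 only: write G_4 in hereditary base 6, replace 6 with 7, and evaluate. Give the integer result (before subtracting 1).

5764802

G_0 = 11. HB_2(11) = 2^(2 + 1) + 2 + 1. Bump = 85. G_1 = 84.
G_1 = 84. HB_3(84) = 3^(3 + 1) + 3. Bump = 1028. G_2 = 1027.
G_2 = 1027. HB_4(1027) = 4^(4 + 1) + 3. Bump = 15628. G_3 = 15627.
G_3 = 15627. HB_5(15627) = 5^(5 + 1) + 2. Bump = 279938. G_4 = 279937.
G_4 = 279937. HB_6(279937) = 6^(6 + 1) + 1. Bump = 5764802. G_5 = 5764801.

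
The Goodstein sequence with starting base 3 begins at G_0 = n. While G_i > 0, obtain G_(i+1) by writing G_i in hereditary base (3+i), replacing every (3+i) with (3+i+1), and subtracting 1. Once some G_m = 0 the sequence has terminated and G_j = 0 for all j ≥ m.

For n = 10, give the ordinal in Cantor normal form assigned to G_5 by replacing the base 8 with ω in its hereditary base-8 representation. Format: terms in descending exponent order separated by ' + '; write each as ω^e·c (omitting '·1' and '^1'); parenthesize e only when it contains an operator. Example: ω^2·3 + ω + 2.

ω·4 + 1

G_0=10  [base 3] 3^2 + 1  →[3↦4]→  4^2 + 1 = 17  −1 ⇒ G_1=16
G_1=16  [base 4] 4^2  →[4↦5]→  5^2 = 25  −1 ⇒ G_2=24
G_2=24  [base 5] 4·5 + 4  →[5↦6]→  4·6 + 4 = 28  −1 ⇒ G_3=27
G_3=27  [base 6] 4·6 + 3  →[6↦7]→  4·7 + 3 = 31  −1 ⇒ G_4=30
G_4=30  [base 7] 4·7 + 2  →[7↦8]→  4·8 + 2 = 34  −1 ⇒ G_5=33
G_5=33  [base 8] 4·8 + 1  →[8↦9]→  4·9 + 1 = 37  −1 ⇒ G_6=36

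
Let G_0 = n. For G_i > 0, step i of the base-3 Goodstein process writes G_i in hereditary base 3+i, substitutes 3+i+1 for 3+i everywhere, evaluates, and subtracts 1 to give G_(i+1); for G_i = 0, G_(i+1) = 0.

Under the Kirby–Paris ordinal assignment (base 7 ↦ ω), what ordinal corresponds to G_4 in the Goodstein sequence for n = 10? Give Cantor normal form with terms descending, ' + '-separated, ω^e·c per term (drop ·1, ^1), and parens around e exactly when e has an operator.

ω·4 + 2

base 3: 10 = 3^2 + 1; at 4: 4^2 + 1 = 17; next = 16
base 4: 16 = 4^2; at 5: 5^2 = 25; next = 24
base 5: 24 = 4·5 + 4; at 6: 4·6 + 4 = 28; next = 27
base 6: 27 = 4·6 + 3; at 7: 4·7 + 3 = 31; next = 30
base 7: 30 = 4·7 + 2; at 8: 4·8 + 2 = 34; next = 33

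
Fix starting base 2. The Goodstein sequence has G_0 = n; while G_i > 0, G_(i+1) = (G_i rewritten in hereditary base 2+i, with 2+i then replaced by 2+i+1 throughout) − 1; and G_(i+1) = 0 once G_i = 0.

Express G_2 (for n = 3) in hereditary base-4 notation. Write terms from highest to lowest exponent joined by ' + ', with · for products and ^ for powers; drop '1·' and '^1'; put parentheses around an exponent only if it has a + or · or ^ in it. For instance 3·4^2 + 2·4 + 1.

3

step 0: 3 = 2 + 1; sub 3 for 2: 3 + 1; = 4; G_1 = 4−1 = 3
step 1: 3 = 3; sub 4 for 3: 4; = 4; G_2 = 4−1 = 3
step 2: 3 = 3; sub 5 for 4: 3; = 3; G_3 = 3−1 = 2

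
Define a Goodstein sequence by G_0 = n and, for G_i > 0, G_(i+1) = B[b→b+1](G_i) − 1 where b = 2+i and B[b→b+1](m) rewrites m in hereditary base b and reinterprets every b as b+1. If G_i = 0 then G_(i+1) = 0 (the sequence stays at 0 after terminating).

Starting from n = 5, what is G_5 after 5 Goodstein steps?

(0) 5|_2 = 2^2 + 1 ↦ 3^3 + 1|_3 = 28 ⇒ 27
(1) 27|_3 = 3^3 ↦ 4^4|_4 = 256 ⇒ 255
(2) 255|_4 = 3·4^3 + 3·4^2 + 3·4 + 3 ↦ 3·5^3 + 3·5^2 + 3·5 + 3|_5 = 468 ⇒ 467
(3) 467|_5 = 3·5^3 + 3·5^2 + 3·5 + 2 ↦ 3·6^3 + 3·6^2 + 3·6 + 2|_6 = 776 ⇒ 775
(4) 775|_6 = 3·6^3 + 3·6^2 + 3·6 + 1 ↦ 3·7^3 + 3·7^2 + 3·7 + 1|_7 = 1198 ⇒ 1197
(5) 1197|_7 = 3·7^3 + 3·7^2 + 3·7 ↦ 3·8^3 + 3·8^2 + 3·8|_8 = 1752 ⇒ 1751

1197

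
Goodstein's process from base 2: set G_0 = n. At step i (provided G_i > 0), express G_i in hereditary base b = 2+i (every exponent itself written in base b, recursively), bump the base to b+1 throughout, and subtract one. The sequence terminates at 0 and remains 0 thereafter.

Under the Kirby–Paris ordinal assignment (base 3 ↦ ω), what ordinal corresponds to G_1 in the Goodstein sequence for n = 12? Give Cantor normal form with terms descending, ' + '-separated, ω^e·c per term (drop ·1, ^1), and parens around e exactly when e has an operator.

12 —HB2→ 2^(2 + 1) + 2^2 —bump→ 3^(3 + 1) + 3^3 = 108 —(−1)→ 107
107 —HB3→ 3^(3 + 1) + 2·3^2 + 2·3 + 2 —bump→ 4^(4 + 1) + 2·4^2 + 2·4 + 2 = 1066 —(−1)→ 1065

ω^(ω + 1) + ω^2·2 + ω·2 + 2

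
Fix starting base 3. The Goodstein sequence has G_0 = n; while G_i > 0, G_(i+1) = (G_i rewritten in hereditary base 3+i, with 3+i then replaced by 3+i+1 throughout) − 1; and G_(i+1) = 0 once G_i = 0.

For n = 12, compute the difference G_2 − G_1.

8

(0) 12|_3 = 3^2 + 3 ↦ 4^2 + 4|_4 = 20 ⇒ 19
(1) 19|_4 = 4^2 + 3 ↦ 5^2 + 3|_5 = 28 ⇒ 27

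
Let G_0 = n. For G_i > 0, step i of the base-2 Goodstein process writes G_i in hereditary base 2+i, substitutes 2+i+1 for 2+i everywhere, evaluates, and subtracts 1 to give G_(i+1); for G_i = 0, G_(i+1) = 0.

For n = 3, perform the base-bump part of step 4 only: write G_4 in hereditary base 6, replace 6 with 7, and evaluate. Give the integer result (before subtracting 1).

base 2: 3 = 2 + 1; at 3: 3 + 1 = 4; next = 3
base 3: 3 = 3; at 4: 4 = 4; next = 3
base 4: 3 = 3; at 5: 3 = 3; next = 2
base 5: 2 = 2; at 6: 2 = 2; next = 1
base 6: 1 = 1; at 7: 1 = 1; next = 0

1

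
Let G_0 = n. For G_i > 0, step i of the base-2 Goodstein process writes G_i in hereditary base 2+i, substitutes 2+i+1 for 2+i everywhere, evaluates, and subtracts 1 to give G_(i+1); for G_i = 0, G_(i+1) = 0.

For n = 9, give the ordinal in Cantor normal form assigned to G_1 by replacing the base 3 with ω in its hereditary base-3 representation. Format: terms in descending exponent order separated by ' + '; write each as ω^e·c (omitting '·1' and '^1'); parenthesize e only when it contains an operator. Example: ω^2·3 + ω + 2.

ω^(ω + 1)

G_0 = 9. HB_2(9) = 2^(2 + 1) + 1. Bump = 82. G_1 = 81.
G_1 = 81. HB_3(81) = 3^(3 + 1). Bump = 1024. G_2 = 1023.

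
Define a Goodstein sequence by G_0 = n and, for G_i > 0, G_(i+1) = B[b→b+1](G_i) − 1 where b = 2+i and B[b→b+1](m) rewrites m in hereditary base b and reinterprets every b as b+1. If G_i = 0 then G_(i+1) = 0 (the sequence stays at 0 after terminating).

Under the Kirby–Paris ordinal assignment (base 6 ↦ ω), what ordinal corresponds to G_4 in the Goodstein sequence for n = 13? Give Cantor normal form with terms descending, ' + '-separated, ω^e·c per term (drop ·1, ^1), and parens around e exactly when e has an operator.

base 2: 13 = 2^(2 + 1) + 2^2 + 1; at 3: 3^(3 + 1) + 3^3 + 1 = 109; next = 108
base 3: 108 = 3^(3 + 1) + 3^3; at 4: 4^(4 + 1) + 4^4 = 1280; next = 1279
base 4: 1279 = 4^(4 + 1) + 3·4^3 + 3·4^2 + 3·4 + 3; at 5: 5^(5 + 1) + 3·5^3 + 3·5^2 + 3·5 + 3 = 16093; next = 16092
base 5: 16092 = 5^(5 + 1) + 3·5^3 + 3·5^2 + 3·5 + 2; at 6: 6^(6 + 1) + 3·6^3 + 3·6^2 + 3·6 + 2 = 280712; next = 280711

ω^(ω + 1) + ω^3·3 + ω^2·3 + ω·3 + 1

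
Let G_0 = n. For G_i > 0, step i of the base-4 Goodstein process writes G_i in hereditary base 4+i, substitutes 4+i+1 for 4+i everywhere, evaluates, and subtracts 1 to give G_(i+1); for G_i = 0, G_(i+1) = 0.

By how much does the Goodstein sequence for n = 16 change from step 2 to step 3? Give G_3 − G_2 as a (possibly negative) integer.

3

[0] 16 ≡ 4^2 (base 4). Lift 5: 25. −1: 24.
[1] 24 ≡ 4·5 + 4 (base 5). Lift 6: 28. −1: 27.
[2] 27 ≡ 4·6 + 3 (base 6). Lift 7: 31. −1: 30.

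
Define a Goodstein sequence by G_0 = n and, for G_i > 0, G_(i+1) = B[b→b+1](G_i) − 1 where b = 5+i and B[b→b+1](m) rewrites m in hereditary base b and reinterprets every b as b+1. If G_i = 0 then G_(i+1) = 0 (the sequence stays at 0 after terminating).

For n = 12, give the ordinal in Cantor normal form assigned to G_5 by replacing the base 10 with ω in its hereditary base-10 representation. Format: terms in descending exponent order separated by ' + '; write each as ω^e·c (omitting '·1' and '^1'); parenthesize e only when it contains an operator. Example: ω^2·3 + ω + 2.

step 0: 12 = 2·5 + 2; sub 6 for 5: 2·6 + 2; = 14; G_1 = 14−1 = 13
step 1: 13 = 2·6 + 1; sub 7 for 6: 2·7 + 1; = 15; G_2 = 15−1 = 14
step 2: 14 = 2·7; sub 8 for 7: 2·8; = 16; G_3 = 16−1 = 15
step 3: 15 = 8 + 7; sub 9 for 8: 9 + 7; = 16; G_4 = 16−1 = 15
step 4: 15 = 9 + 6; sub 10 for 9: 10 + 6; = 16; G_5 = 16−1 = 15
step 5: 15 = 10 + 5; sub 11 for 10: 11 + 5; = 16; G_6 = 16−1 = 15

ω + 5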